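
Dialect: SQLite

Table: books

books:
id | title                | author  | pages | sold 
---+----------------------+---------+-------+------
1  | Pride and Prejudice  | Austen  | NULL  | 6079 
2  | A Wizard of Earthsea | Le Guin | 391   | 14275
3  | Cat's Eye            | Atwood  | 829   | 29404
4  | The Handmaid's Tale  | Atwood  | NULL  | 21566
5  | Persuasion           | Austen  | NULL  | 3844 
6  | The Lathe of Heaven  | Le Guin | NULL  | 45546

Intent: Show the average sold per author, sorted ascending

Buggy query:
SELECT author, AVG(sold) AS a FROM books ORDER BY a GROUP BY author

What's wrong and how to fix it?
Bug: GROUP BY must precede ORDER BY

Fix: Reorder: SELECT … FROM … GROUP BY … ORDER BY …

Corrected query:
SELECT author, AVG(sold) AS a FROM books GROUP BY author ORDER BY a

Result:
author  | a      
--------+--------
Austen  | 4961.5 
Atwood  | 25485  
Le Guin | 29910.5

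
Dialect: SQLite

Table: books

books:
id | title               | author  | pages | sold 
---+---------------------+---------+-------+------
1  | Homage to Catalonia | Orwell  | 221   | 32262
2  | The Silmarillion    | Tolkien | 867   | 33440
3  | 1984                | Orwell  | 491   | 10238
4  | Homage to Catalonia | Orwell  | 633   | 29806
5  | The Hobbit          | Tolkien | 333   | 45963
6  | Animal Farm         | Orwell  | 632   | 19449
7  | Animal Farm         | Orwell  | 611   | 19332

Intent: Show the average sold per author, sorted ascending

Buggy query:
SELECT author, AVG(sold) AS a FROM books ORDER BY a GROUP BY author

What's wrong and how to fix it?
Bug: GROUP BY must precede ORDER BY

Fix: Move ORDER BY to the end, after GROUP BY

Corrected query:
SELECT author, AVG(sold) AS a FROM books GROUP BY author ORDER BY a

Result:
author  | a      
--------+--------
Orwell  | 22217.4
Tolkien | 39701.5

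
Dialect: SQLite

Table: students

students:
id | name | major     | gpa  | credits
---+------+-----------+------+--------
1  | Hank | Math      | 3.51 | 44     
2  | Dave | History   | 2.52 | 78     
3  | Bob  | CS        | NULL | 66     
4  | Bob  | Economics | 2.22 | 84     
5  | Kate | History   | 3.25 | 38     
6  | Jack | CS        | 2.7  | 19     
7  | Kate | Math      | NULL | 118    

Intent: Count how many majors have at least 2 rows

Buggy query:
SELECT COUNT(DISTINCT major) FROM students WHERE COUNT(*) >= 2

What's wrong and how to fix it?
Bug: COUNT(*) cannot appear in WHERE; the per-group count doesn't exist yet

Fix: Group first with HAVING COUNT(*) >= 2, then COUNT the resulting groups

Corrected query:
SELECT COUNT(*) FROM (SELECT major FROM students GROUP BY major HAVING COUNT(*) >= 2)

Result:
COUNT(*)
--------
3       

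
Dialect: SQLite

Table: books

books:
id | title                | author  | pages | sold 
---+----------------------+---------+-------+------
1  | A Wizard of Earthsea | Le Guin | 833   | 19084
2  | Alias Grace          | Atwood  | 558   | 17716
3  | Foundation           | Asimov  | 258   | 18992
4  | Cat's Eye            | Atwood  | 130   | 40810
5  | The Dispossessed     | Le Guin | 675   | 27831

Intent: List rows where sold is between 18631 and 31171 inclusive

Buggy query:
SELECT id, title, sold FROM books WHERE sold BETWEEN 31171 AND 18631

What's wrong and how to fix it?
Bug: The bounds are reversed; BETWEEN a AND b requires a <= b to match anything

Fix: Write BETWEEN 18631 AND 31171

Corrected query:
SELECT id, title, sold FROM books WHERE sold BETWEEN 18631 AND 31171

Result:
id | title                | sold 
---+----------------------+------
1  | A Wizard of Earthsea | 19084
3  | Foundation           | 18992
5  | The Dispossessed     | 27831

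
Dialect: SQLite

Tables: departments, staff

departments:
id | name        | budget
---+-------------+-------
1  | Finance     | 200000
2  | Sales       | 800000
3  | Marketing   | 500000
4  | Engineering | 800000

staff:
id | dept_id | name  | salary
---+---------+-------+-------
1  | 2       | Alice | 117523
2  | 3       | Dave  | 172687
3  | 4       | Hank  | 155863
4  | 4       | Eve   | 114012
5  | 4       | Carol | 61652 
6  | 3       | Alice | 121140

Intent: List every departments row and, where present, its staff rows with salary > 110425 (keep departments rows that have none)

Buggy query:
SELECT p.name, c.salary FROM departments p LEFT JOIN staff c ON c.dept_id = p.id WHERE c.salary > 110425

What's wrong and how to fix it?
Bug: A WHERE condition on the right-hand table after LEFT JOIN drops unmatched parents

Fix: Move the right-table condition into the ON clause so unmatched parents are kept

Corrected query:
SELECT p.name, c.salary FROM departments p LEFT JOIN staff c ON c.dept_id = p.id AND c.salary > 110425

Result:
name        | salary
------------+-------
Finance     | NULL  
Sales       | 117523
Marketing   | 121140
Marketing   | 172687
Engineering | 114012
Engineering | 155863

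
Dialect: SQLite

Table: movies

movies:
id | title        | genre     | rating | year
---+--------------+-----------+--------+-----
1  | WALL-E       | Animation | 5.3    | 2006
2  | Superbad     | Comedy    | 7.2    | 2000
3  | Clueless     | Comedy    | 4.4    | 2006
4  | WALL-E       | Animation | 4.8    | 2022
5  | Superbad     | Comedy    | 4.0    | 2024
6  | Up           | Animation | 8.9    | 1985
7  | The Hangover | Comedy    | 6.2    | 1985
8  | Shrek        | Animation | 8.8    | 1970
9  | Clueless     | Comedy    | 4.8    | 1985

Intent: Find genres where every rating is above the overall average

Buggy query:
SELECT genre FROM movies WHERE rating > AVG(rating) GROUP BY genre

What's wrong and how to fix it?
Bug: WHERE evaluates per row before aggregation, so AVG() is unavailable

Fix: Compute the overall average in a scalar subquery and compare each group's MIN against it in HAVING

Corrected query:
SELECT genre FROM movies GROUP BY genre HAVING MIN(rating) > (SELECT AVG(rating) FROM movies)

Result:
(no rows)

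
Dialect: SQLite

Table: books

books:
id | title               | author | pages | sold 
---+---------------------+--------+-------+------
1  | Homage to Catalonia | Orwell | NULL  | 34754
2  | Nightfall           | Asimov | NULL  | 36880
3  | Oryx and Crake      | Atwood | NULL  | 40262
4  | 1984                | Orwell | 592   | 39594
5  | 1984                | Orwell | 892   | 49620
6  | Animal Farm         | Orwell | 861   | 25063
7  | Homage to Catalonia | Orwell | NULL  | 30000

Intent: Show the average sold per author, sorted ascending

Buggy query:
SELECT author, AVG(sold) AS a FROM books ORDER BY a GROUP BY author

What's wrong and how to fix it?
Bug: GROUP BY must precede ORDER BY

Fix: Reorder: SELECT … FROM … GROUP BY … ORDER BY …

Corrected query:
SELECT author, AVG(sold) AS a FROM books GROUP BY author ORDER BY a

Result:
author | a      
-------+--------
Orwell | 35806.2
Asimov | 36880  
Atwood | 40262  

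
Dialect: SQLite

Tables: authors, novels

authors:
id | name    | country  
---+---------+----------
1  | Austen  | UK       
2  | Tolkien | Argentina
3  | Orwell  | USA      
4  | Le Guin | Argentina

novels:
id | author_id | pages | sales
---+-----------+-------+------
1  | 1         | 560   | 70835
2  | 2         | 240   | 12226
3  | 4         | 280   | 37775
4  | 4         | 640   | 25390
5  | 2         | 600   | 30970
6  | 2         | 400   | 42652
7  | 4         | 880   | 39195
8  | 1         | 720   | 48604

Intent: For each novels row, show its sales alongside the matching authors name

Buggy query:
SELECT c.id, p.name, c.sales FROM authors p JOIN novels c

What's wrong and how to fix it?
Bug: Missing join condition: each novels row is matched to all authors rows instead of just its own

Fix: Specify the join condition linking the foreign key to the parent id

Corrected query:
SELECT c.id, p.name, c.sales FROM authors p JOIN novels c ON c.author_id = p.id

Result:
id | name    | sales
---+---------+------
1  | Austen  | 70835
2  | Tolkien | 12226
3  | Le Guin | 37775
4  | Le Guin | 25390
5  | Tolkien | 30970
6  | Tolkien | 42652
7  | Le Guin | 39195
8  | Austen  | 48604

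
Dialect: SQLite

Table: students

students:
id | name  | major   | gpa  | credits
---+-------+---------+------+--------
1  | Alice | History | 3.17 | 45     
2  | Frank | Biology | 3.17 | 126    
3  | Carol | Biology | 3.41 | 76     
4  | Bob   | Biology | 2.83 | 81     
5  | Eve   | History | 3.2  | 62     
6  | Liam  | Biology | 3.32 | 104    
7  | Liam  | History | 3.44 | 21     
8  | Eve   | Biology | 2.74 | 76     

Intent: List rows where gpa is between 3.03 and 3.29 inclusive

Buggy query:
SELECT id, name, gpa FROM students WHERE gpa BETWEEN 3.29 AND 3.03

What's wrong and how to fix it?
Bug: The bounds are reversed; BETWEEN a AND b requires a <= b to match anything

Fix: Write BETWEEN 3.03 AND 3.29

Corrected query:
SELECT id, name, gpa FROM students WHERE gpa BETWEEN 3.03 AND 3.29

Result:
id | name  | gpa 
---+-------+-----
1  | Alice | 3.17
2  | Frank | 3.17
5  | Eve   | 3.2 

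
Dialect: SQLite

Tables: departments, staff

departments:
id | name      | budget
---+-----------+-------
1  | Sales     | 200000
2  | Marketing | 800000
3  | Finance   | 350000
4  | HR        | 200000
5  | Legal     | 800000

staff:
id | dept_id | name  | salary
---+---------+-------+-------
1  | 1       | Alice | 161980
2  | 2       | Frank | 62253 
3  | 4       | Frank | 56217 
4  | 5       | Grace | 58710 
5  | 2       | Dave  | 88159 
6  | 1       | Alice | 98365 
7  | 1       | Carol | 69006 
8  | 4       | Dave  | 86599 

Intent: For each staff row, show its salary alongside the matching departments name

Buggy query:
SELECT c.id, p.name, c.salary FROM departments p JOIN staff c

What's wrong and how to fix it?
Bug: JOIN with no ON clause produces a cartesian product; every staff row pairs with every departments row

Fix: Add ON c.dept_id = p.id to the JOIN

Corrected query:
SELECT c.id, p.name, c.salary FROM departments p JOIN staff c ON c.dept_id = p.id

Result:
id | name      | salary
---+-----------+-------
1  | Sales     | 161980
2  | Marketing | 62253 
3  | HR        | 56217 
4  | Legal     | 58710 
5  | Marketing | 88159 
6  | Sales     | 98365 
7  | Sales     | 69006 
8  | HR        | 86599 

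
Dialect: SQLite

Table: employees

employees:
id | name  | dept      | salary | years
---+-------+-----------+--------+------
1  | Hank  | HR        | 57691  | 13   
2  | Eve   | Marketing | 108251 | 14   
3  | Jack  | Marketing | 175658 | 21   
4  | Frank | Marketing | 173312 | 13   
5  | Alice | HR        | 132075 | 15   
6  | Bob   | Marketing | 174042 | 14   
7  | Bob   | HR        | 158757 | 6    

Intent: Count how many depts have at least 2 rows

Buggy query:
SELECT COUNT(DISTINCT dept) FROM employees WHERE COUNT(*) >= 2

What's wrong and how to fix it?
Bug: COUNT(*) cannot appear in WHERE; the per-group count doesn't exist yet

Fix: Group first with HAVING COUNT(*) >= 2, then COUNT the resulting groups

Corrected query:
SELECT COUNT(*) FROM (SELECT dept FROM employees GROUP BY dept HAVING COUNT(*) >= 2)

Result:
COUNT(*)
--------
2       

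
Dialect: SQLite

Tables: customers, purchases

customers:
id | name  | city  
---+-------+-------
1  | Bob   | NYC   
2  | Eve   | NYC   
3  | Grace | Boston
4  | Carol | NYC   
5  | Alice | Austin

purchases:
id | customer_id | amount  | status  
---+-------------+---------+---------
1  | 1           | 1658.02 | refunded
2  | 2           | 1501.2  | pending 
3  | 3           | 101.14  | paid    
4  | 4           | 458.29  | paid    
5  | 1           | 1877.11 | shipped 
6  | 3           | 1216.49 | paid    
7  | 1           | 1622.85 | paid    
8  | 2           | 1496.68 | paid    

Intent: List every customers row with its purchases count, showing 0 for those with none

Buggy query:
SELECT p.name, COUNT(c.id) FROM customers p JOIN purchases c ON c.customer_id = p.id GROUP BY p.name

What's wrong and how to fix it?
Bug: An inner join excludes parents with zero children

Fix: Switch to LEFT JOIN to retain unmatched parent rows

Corrected query:
SELECT p.name, COUNT(c.id) FROM customers p LEFT JOIN purchases c ON c.customer_id = p.id GROUP BY p.name

Result:
name  | COUNT(c.id)
------+------------
Alice | 0          
Bob   | 3          
Carol | 1          
Eve   | 2          
Grace | 2          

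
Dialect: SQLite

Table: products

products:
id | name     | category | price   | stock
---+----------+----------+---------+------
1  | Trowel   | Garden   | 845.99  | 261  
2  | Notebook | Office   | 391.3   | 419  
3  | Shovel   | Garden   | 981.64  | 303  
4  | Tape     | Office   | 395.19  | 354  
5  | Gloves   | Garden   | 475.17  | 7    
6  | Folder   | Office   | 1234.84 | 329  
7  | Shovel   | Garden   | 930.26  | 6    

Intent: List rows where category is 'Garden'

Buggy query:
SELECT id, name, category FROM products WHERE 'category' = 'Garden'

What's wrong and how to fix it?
Bug: Single quotes denote string literals in SQL; the column name is being compared as a constant string

Fix: Remove the quotes around the column name (or use double quotes for an identifier)

Corrected query:
SELECT id, name, category FROM products WHERE category = 'Garden'

Result:
id | name   | category
---+--------+---------
1  | Trowel | Garden  
3  | Shovel | Garden  
5  | Gloves | Garden  
7  | Shovel | Garden  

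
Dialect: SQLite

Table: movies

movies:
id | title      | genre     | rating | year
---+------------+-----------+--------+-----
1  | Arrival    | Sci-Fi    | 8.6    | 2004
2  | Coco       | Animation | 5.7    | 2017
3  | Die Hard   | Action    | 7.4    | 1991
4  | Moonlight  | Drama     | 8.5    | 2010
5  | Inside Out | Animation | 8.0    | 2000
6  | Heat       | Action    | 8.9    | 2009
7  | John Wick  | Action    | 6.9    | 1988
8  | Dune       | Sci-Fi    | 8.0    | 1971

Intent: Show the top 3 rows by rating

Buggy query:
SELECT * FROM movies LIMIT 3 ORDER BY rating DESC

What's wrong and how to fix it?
Bug: LIMIT must come after ORDER BY

Fix: Swap the clauses: ORDER BY first, then LIMIT

Corrected query:
SELECT * FROM movies ORDER BY rating DESC LIMIT 3

Result:
id | title     | genre  | rating | year
---+-----------+--------+--------+-----
6  | Heat      | Action | 8.9    | 2009
1  | Arrival   | Sci-Fi | 8.6    | 2004
4  | Moonlight | Drama  | 8.5    | 2010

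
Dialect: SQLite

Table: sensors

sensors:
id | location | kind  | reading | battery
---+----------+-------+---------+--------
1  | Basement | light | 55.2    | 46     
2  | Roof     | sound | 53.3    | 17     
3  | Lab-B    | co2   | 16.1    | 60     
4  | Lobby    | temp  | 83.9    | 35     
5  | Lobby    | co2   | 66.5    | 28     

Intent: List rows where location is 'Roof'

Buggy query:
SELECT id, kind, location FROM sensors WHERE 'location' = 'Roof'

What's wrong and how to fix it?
Bug: 'location' in single quotes is a string literal, not the column; the comparison is literal-vs-literal and never true

Fix: Reference the column as location without single quotes

Corrected query:
SELECT id, kind, location FROM sensors WHERE location = 'Roof'

Result:
id | kind  | location
---+-------+---------
2  | sound | Roof    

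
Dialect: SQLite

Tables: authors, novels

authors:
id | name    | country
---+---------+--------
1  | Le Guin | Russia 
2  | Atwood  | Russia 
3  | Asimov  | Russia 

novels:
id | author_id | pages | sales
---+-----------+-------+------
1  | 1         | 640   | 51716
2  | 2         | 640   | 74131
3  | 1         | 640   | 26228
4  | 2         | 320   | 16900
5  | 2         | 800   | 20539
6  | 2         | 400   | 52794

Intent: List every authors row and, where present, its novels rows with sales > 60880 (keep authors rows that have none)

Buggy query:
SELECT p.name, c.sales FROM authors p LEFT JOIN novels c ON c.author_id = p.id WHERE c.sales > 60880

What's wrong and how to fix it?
Bug: Filtering c.sales in WHERE discards the NULL rows produced by LEFT JOIN, turning it into an inner join

Fix: Put 'c.sales > 60880' in the JOIN's ON clause instead of WHERE

Corrected query:
SELECT p.name, c.sales FROM authors p LEFT JOIN novels c ON c.author_id = p.id AND c.sales > 60880

Result:
name    | sales
--------+------
Le Guin | NULL 
Atwood  | 74131
Asimov  | NULL 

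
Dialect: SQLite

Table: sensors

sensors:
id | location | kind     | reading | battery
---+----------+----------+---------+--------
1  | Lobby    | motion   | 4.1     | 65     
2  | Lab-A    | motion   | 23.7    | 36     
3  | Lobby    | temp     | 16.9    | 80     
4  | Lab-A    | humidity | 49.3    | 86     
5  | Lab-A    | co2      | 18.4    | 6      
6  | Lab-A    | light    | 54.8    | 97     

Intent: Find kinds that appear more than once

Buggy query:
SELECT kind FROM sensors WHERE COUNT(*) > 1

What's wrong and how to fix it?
Bug: WHERE can't reference COUNT(*); aggregates are computed after WHERE

Fix: Group first, then use HAVING for the count condition

Corrected query:
SELECT kind FROM sensors GROUP BY kind HAVING COUNT(*) > 1

Result:
kind  
------
motion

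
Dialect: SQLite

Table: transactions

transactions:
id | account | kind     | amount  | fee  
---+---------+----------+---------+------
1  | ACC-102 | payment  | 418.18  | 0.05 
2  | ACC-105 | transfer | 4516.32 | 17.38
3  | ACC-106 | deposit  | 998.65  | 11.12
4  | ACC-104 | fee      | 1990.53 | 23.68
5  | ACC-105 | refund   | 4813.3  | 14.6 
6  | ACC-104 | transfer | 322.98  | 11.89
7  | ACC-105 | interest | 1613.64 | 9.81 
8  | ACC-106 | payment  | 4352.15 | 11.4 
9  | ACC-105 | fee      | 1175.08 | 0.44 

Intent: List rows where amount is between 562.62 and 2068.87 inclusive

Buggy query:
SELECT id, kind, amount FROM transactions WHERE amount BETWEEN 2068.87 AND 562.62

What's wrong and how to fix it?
Bug: BETWEEN expects the lower bound first; with 2068.87 AND 562.62 the range is empty

Fix: Swap the bounds so the smaller value comes first

Corrected query:
SELECT id, kind, amount FROM transactions WHERE amount BETWEEN 562.62 AND 2068.87

Result:
id | kind     | amount 
---+----------+--------
3  | deposit  | 998.65 
4  | fee      | 1990.53
7  | interest | 1613.64
9  | fee      | 1175.08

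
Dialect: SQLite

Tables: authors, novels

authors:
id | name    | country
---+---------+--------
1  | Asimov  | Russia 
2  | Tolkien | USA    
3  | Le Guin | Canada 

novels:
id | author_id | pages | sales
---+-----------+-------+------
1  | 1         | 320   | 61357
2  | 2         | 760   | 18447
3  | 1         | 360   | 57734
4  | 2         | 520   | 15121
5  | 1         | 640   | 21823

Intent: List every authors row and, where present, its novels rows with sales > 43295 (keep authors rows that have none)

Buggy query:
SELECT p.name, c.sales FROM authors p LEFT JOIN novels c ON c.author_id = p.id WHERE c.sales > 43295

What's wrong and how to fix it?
Bug: Filtering c.sales in WHERE discards the NULL rows produced by LEFT JOIN, turning it into an inner join

Fix: Put 'c.sales > 43295' in the JOIN's ON clause instead of WHERE

Corrected query:
SELECT p.name, c.sales FROM authors p LEFT JOIN novels c ON c.author_id = p.id AND c.sales > 43295

Result:
name    | sales
--------+------
Asimov  | 57734
Asimov  | 61357
Tolkien | NULL 
Le Guin | NULL 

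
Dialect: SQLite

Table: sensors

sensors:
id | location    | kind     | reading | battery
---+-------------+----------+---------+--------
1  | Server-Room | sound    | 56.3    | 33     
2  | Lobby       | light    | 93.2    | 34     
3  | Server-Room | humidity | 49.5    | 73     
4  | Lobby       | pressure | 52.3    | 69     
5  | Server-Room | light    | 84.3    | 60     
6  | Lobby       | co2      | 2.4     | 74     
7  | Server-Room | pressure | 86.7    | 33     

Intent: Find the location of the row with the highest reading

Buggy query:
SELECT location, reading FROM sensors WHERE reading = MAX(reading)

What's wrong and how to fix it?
Bug: WHERE is evaluated per row; an aggregate over the whole table isn't defined there

Fix: Use a subquery: WHERE reading = (SELECT MAX(reading) FROM sensors)

Corrected query:
SELECT location, reading FROM sensors WHERE reading = (SELECT MAX(reading) FROM sensors)

Result:
location | reading
---------+--------
Lobby    | 93.2   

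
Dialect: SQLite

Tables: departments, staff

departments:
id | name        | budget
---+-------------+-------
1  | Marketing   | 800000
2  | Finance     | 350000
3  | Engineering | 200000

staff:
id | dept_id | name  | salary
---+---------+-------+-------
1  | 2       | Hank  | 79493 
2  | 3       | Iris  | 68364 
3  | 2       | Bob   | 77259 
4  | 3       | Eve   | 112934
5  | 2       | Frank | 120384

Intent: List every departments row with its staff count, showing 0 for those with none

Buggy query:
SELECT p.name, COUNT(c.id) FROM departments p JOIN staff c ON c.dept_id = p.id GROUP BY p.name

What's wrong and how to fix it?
Bug: An inner join excludes parents with zero children

Fix: Switch to LEFT JOIN to retain unmatched parent rows

Corrected query:
SELECT p.name, COUNT(c.id) FROM departments p LEFT JOIN staff c ON c.dept_id = p.id GROUP BY p.name

Result:
name        | COUNT(c.id)
------------+------------
Engineering | 2          
Finance     | 3          
Marketing   | 0          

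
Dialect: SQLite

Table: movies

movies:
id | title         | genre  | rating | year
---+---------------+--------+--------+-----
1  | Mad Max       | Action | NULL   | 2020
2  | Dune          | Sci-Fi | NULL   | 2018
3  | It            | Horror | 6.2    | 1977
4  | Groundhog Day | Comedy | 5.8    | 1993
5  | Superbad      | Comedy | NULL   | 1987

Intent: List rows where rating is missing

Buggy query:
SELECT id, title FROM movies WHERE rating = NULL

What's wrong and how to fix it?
Bug: Comparing to NULL with '=' never matches; NULL = NULL is unknown, not true

Fix: Replace '= NULL' with 'IS NULL'

Corrected query:
SELECT id, title FROM movies WHERE rating IS NULL

Result:
id | title   
---+---------
1  | Mad Max 
2  | Dune    
5  | Superbad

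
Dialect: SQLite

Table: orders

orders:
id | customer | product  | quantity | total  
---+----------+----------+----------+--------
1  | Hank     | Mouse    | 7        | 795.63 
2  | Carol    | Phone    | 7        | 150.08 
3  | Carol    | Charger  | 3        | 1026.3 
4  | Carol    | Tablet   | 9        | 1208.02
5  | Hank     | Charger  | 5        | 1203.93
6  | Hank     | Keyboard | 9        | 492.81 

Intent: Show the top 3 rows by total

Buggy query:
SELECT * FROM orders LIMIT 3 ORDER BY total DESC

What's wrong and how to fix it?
Bug: LIMIT must come after ORDER BY

Fix: Swap the clauses: ORDER BY first, then LIMIT

Corrected query:
SELECT * FROM orders ORDER BY total DESC LIMIT 3

Result:
id | customer | product | quantity | total  
---+----------+---------+----------+--------
4  | Carol    | Tablet  | 9        | 1208.02
5  | Hank     | Charger | 5        | 1203.93
3  | Carol    | Charger | 3        | 1026.3 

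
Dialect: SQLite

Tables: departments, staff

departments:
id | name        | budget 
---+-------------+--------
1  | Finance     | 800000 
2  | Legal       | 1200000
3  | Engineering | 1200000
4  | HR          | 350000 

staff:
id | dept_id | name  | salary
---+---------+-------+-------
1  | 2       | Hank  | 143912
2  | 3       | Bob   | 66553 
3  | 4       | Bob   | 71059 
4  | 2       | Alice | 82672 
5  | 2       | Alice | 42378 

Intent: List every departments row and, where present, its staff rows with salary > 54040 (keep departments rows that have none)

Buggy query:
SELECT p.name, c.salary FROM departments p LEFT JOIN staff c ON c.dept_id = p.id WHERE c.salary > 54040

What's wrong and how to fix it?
Bug: Filtering c.salary in WHERE discards the NULL rows produced by LEFT JOIN, turning it into an inner join

Fix: Put 'c.salary > 54040' in the JOIN's ON clause instead of WHERE

Corrected query:
SELECT p.name, c.salary FROM departments p LEFT JOIN staff c ON c.dept_id = p.id AND c.salary > 54040

Result:
name        | salary
------------+-------
Finance     | NULL  
Legal       | 82672 
Legal       | 143912
Engineering | 66553 
HR          | 71059 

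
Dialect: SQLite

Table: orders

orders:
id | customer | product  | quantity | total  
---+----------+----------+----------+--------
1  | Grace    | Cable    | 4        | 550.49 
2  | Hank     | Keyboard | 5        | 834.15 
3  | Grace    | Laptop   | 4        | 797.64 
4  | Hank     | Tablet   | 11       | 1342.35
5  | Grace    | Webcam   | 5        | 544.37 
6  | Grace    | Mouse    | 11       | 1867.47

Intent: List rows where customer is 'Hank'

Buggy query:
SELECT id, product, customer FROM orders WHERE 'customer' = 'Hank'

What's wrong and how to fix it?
Bug: 'customer' in single quotes is a string literal, not the column; the comparison is literal-vs-literal and never true

Fix: Reference the column as customer without single quotes

Corrected query:
SELECT id, product, customer FROM orders WHERE customer = 'Hank'

Result:
id | product  | customer
---+----------+---------
2  | Keyboard | Hank    
4  | Tablet   | Hank    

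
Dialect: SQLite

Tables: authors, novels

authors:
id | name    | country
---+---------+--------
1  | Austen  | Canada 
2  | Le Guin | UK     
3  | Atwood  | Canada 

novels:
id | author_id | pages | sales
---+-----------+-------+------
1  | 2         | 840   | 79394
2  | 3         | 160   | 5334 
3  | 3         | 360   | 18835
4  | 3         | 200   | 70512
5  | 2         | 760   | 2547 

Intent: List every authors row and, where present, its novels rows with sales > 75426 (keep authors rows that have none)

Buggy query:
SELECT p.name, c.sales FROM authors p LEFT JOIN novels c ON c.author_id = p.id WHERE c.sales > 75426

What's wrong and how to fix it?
Bug: A WHERE condition on the right-hand table after LEFT JOIN drops unmatched parents

Fix: Put 'c.sales > 75426' in the JOIN's ON clause instead of WHERE

Corrected query:
SELECT p.name, c.sales FROM authors p LEFT JOIN novels c ON c.author_id = p.id AND c.sales > 75426

Result:
name    | sales
--------+------
Austen  | NULL 
Le Guin | 79394
Atwood  | NULL 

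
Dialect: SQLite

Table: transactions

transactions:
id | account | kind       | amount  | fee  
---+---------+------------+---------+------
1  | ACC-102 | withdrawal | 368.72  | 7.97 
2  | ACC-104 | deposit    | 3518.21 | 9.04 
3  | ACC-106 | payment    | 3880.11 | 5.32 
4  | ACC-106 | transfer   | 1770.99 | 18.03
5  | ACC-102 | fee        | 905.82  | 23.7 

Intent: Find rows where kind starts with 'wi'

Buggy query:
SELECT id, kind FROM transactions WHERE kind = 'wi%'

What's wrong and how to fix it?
Bug: '=' compares the literal string including the % character; pattern matching needs LIKE

Fix: Replace '=' with LIKE so 'wi%' is treated as a pattern

Corrected query:
SELECT id, kind FROM transactions WHERE kind LIKE 'wi%'

Result:
id | kind      
---+-----------
1  | withdrawal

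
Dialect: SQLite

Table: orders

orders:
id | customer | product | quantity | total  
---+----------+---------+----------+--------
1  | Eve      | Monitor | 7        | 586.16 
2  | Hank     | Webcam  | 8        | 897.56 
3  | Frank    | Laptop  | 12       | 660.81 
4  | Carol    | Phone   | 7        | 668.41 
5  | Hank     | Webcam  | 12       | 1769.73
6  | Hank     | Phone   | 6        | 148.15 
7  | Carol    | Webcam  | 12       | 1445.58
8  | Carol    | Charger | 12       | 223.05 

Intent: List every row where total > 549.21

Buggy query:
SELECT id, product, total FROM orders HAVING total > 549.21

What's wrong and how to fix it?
Bug: HAVING filters the output of aggregation, but this query has no GROUP BY and no aggregate functions, so SQLite rejects it (HAVING clause on a non-aggregate query); the condition here is per row

Fix: Use WHERE for row-level filtering

Corrected query:
SELECT id, product, total FROM orders WHERE total > 549.21

Result:
id | product | total  
---+---------+--------
1  | Monitor | 586.16 
2  | Webcam  | 897.56 
3  | Laptop  | 660.81 
4  | Phone   | 668.41 
5  | Webcam  | 1769.73
7  | Webcam  | 1445.58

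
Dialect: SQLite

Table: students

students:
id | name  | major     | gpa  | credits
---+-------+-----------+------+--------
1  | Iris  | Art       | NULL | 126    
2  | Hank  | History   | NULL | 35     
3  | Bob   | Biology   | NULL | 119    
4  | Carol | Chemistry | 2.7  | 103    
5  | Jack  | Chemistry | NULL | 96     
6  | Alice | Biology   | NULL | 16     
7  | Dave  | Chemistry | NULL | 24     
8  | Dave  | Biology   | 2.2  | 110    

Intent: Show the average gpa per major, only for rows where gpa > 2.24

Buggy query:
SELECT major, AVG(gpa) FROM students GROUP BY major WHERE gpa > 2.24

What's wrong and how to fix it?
Bug: Row-level WHERE must come before GROUP BY in the clause order

Fix: Place WHERE between FROM and GROUP BY

Corrected query:
SELECT major, AVG(gpa) FROM students WHERE gpa > 2.24 GROUP BY major

Result:
major     | AVG(gpa)
----------+---------
Chemistry | 2.7     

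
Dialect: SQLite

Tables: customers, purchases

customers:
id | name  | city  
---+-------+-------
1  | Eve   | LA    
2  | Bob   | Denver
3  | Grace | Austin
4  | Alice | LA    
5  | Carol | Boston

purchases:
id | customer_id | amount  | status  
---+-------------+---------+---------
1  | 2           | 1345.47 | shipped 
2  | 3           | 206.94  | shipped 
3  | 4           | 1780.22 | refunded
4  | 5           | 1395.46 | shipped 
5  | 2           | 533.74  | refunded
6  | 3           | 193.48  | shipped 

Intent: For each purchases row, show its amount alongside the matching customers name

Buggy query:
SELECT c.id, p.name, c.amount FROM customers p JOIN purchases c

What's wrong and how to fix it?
Bug: Missing join condition: each purchases row is matched to all customers rows instead of just its own

Fix: Add ON c.customer_id = p.id to the JOIN

Corrected query:
SELECT c.id, p.name, c.amount FROM customers p JOIN purchases c ON c.customer_id = p.id

Result:
id | name  | amount 
---+-------+--------
1  | Bob   | 1345.47
2  | Grace | 206.94 
3  | Alice | 1780.22
4  | Carol | 1395.46
5  | Bob   | 533.74 
6  | Grace | 193.48 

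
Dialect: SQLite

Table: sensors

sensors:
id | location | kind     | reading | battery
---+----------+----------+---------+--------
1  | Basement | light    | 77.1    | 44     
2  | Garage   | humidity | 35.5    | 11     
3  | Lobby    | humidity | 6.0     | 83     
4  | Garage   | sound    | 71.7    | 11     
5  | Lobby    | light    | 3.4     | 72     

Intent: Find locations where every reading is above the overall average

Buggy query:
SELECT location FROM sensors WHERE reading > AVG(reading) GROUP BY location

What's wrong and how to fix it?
Bug: AVG() is an aggregate; it can't sit directly in WHERE

Fix: Use a subquery for AVG and a HAVING MIN(...) filter so the condition holds for every row in the group

Corrected query:
SELECT location FROM sensors GROUP BY location HAVING MIN(reading) > (SELECT AVG(reading) FROM sensors)

Result:
location
--------
Basement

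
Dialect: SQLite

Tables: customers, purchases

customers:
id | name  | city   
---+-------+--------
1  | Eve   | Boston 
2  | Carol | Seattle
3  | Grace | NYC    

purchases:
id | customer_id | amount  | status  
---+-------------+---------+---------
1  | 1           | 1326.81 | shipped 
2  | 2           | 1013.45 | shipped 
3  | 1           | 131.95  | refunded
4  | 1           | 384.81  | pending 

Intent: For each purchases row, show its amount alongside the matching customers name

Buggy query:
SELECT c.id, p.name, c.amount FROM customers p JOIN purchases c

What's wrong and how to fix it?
Bug: JOIN with no ON clause produces a cartesian product; every purchases row pairs with every customers row

Fix: Add ON c.customer_id = p.id to the JOIN

Corrected query:
SELECT c.id, p.name, c.amount FROM customers p JOIN purchases c ON c.customer_id = p.id

Result:
id | name  | amount 
---+-------+--------
1  | Eve   | 1326.81
2  | Carol | 1013.45
3  | Eve   | 131.95 
4  | Eve   | 384.81 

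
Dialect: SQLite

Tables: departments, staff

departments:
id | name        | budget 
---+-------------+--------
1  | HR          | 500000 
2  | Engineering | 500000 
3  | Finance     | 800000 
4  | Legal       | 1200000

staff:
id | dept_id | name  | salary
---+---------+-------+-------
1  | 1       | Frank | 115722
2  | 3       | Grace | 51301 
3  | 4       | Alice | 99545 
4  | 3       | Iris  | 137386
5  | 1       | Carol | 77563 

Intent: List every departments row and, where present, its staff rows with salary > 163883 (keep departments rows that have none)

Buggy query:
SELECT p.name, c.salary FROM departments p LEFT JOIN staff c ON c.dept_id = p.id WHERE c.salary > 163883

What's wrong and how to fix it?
Bug: A WHERE condition on the right-hand table after LEFT JOIN drops unmatched parents

Fix: Move the right-table condition into the ON clause so unmatched parents are kept

Corrected query:
SELECT p.name, c.salary FROM departments p LEFT JOIN staff c ON c.dept_id = p.id AND c.salary > 163883

Result:
name        | salary
------------+-------
HR          | NULL  
Engineering | NULL  
Finance     | NULL  
Legal       | NULL  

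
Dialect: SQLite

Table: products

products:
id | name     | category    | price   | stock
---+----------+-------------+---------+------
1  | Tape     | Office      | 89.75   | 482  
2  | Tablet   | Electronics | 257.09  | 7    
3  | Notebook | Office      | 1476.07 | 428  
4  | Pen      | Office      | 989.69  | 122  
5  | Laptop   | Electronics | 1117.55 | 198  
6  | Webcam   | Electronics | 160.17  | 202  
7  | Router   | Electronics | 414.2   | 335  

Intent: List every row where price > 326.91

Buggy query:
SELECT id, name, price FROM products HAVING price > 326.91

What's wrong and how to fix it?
Bug: This is a non-aggregate query (no GROUP BY, no aggregates), so in SQLite the HAVING clause is invalid here; a row-level condition belongs in WHERE

Fix: Replace HAVING with WHERE since the condition applies to individual rows

Corrected query:
SELECT id, name, price FROM products WHERE price > 326.91

Result:
id | name     | price  
---+----------+--------
3  | Notebook | 1476.07
4  | Pen      | 989.69 
5  | Laptop   | 1117.55
7  | Router   | 414.2  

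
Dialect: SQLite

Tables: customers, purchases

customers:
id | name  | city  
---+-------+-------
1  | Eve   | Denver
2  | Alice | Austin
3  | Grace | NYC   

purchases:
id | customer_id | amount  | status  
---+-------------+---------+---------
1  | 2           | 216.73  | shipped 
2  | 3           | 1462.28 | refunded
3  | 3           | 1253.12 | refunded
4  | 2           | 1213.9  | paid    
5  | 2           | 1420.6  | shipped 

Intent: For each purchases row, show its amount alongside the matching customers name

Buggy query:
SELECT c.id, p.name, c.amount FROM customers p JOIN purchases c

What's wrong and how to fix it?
Bug: Missing join condition: each purchases row is matched to all customers rows instead of just its own

Fix: Specify the join condition linking the foreign key to the parent id

Corrected query:
SELECT c.id, p.name, c.amount FROM customers p JOIN purchases c ON c.customer_id = p.id

Result:
id | name  | amount 
---+-------+--------
1  | Alice | 216.73 
2  | Grace | 1462.28
3  | Grace | 1253.12
4  | Alice | 1213.9 
5  | Alice | 1420.6 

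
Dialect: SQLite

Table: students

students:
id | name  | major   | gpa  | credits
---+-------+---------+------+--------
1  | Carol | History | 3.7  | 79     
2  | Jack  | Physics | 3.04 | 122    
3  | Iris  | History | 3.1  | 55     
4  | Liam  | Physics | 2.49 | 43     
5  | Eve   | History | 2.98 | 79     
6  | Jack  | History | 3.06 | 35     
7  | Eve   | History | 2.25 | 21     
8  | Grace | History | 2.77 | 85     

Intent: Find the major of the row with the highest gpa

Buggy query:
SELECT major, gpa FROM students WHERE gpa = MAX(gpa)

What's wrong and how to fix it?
Bug: WHERE is evaluated per row; an aggregate over the whole table isn't defined there

Fix: Use a subquery: WHERE gpa = (SELECT MAX(gpa) FROM students)

Corrected query:
SELECT major, gpa FROM students WHERE gpa = (SELECT MAX(gpa) FROM students)

Result:
major   | gpa
--------+----
History | 3.7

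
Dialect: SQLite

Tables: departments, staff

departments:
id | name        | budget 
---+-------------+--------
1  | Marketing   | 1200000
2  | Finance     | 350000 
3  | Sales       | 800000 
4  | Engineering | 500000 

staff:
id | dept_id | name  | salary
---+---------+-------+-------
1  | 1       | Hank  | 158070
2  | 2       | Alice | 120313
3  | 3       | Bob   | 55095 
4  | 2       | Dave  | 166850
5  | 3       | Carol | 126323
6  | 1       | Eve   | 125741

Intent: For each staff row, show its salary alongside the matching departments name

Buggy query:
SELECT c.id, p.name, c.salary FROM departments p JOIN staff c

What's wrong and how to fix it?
Bug: Missing join condition: each staff row is matched to all departments rows instead of just its own

Fix: Specify the join condition linking the foreign key to the parent id

Corrected query:
SELECT c.id, p.name, c.salary FROM departments p JOIN staff c ON c.dept_id = p.id

Result:
id | name      | salary
---+-----------+-------
1  | Marketing | 158070
2  | Finance   | 120313
3  | Sales     | 55095 
4  | Finance   | 166850
5  | Sales     | 126323
6  | Marketing | 125741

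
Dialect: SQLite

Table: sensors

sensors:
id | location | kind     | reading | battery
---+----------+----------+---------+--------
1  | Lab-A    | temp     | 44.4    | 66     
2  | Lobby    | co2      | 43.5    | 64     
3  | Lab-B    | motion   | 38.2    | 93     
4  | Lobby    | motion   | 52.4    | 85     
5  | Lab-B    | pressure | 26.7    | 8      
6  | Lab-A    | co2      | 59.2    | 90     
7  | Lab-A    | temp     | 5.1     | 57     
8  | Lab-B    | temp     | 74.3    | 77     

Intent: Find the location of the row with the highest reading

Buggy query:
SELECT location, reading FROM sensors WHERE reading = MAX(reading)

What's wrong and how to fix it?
Bug: MAX(reading) is an aggregate and cannot be used directly in WHERE

Fix: Wrap MAX in a scalar subquery so WHERE compares against a single value

Corrected query:
SELECT location, reading FROM sensors WHERE reading = (SELECT MAX(reading) FROM sensors)

Result:
location | reading
---------+--------
Lab-B    | 74.3   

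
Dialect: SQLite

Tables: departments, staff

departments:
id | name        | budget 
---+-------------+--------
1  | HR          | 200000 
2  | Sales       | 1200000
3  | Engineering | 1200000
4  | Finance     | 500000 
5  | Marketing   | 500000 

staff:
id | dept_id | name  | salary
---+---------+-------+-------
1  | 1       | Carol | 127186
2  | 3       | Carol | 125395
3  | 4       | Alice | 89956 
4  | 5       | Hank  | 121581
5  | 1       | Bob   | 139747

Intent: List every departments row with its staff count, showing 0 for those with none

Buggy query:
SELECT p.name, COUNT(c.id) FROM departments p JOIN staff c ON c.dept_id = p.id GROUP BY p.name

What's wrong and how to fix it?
Bug: INNER JOIN drops departments rows that have no matching staff rows

Fix: Use LEFT JOIN so parents without children still appear (COUNT(c.id) gives 0)

Corrected query:
SELECT p.name, COUNT(c.id) FROM departments p LEFT JOIN staff c ON c.dept_id = p.id GROUP BY p.name

Result:
name        | COUNT(c.id)
------------+------------
Engineering | 1          
Finance     | 1          
HR          | 2          
Marketing   | 1          
Sales       | 0          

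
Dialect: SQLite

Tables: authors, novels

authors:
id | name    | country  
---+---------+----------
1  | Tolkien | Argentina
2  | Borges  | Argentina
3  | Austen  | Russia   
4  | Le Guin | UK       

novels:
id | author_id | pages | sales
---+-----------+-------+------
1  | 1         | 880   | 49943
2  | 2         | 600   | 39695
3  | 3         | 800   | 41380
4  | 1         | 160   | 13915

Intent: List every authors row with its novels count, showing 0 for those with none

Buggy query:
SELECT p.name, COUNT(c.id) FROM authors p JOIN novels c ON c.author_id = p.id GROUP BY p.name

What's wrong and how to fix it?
Bug: An inner join excludes parents with zero children

Fix: Switch to LEFT JOIN to retain unmatched parent rows

Corrected query:
SELECT p.name, COUNT(c.id) FROM authors p LEFT JOIN novels c ON c.author_id = p.id GROUP BY p.name

Result:
name    | COUNT(c.id)
--------+------------
Austen  | 1          
Borges  | 1          
Le Guin | 0          
Tolkien | 2          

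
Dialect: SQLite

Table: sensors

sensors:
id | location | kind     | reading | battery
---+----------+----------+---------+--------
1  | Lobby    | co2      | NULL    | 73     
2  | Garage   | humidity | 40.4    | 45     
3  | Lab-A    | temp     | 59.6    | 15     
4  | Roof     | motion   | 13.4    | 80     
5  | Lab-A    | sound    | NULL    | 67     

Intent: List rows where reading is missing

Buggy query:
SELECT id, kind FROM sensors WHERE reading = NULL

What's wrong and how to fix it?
Bug: Comparing to NULL with '=' never matches; NULL = NULL is unknown, not true

Fix: Use IS NULL to test for NULL

Corrected query:
SELECT id, kind FROM sensors WHERE reading IS NULL

Result:
id | kind 
---+------
1  | co2  
5  | sound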